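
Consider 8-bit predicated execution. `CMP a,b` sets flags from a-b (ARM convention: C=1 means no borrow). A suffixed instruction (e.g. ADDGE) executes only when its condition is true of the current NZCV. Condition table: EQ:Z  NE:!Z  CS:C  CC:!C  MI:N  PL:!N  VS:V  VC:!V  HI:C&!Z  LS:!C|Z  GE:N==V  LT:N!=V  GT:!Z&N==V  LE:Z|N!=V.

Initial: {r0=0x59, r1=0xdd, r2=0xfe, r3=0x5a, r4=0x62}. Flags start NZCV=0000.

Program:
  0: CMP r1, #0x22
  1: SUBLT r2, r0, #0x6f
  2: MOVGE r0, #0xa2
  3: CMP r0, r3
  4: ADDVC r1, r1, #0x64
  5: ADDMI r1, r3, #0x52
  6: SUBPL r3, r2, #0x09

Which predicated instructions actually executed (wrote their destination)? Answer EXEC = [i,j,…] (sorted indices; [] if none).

EXEC = [1,4,5]

[0] flags=1010 → (cmp)
[1] flags=1010 LT?T → r2=0xea
[2] flags=1010 GE?F → skip
[3] flags=1000 → (cmp)
[4] flags=1000 VC?T → r1=0x41
[5] flags=1000 MI?T → r1=0xac
[6] flags=1000 PL?F → skip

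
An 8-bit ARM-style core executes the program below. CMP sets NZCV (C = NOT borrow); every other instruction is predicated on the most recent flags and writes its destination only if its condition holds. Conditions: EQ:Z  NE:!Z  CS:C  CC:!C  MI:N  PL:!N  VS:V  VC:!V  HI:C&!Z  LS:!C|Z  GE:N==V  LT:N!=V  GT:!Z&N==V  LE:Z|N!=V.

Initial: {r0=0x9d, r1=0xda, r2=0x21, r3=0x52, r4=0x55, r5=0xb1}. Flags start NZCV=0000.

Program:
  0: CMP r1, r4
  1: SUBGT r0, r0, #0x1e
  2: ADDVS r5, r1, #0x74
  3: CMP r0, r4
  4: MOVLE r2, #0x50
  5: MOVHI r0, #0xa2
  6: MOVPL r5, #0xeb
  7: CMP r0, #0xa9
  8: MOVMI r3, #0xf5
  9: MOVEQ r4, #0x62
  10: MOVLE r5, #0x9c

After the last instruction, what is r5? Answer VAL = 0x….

VAL = 0x9c

0: ✓ CMP  NZCV=1010
1: · SUBGT
2: · ADDVS
3: ✓ CMP  NZCV=0011
4: ✓ MOVLE  r2←0x50
5: ✓ MOVHI  r0←0xa2
6: ✓ MOVPL  r5←0xeb
7: ✓ CMP  NZCV=1000
8: ✓ MOVMI  r3←0xf5
9: · MOVEQ
10: ✓ MOVLE  r5←0x9c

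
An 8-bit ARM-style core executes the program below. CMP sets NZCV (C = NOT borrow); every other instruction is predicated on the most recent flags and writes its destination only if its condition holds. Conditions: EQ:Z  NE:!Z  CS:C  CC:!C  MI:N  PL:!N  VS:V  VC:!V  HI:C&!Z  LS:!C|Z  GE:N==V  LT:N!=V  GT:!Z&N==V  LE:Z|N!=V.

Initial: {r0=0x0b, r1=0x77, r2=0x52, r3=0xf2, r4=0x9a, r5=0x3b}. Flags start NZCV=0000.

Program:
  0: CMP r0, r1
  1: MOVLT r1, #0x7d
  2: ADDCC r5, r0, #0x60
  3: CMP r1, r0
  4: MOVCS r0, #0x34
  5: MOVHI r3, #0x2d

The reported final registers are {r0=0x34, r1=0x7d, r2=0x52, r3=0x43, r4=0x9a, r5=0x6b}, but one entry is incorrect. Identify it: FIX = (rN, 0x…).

FIX = (r3, 0x2d)

[0] flags=1000 → (cmp)
[1] flags=1000 LT?T → r1=0x7d
[2] flags=1000 CC?T → r5=0x6b
[3] flags=0010 → (cmp)
[4] flags=0010 CS?T → r0=0x34
[5] flags=0010 HI?T → r3=0x2d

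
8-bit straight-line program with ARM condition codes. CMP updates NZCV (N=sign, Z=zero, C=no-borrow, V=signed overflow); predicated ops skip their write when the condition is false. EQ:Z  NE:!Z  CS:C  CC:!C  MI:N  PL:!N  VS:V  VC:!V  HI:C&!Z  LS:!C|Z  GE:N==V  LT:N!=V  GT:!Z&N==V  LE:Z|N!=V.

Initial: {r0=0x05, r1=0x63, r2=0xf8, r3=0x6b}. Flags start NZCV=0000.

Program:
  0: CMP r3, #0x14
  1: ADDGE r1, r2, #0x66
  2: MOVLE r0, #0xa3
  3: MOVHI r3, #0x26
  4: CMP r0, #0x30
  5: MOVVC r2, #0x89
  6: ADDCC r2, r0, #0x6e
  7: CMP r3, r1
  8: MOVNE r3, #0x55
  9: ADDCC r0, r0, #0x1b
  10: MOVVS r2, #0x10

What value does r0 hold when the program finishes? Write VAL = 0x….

VAL = 0x20

0: ✓ CMP  NZCV=0010
1: ✓ ADDGE  r1←0x5e
2: · MOVLE
3: ✓ MOVHI  r3←0x26
4: ✓ CMP  NZCV=1000
5: ✓ MOVVC  r2←0x89
6: ✓ ADDCC  r2←0x73
7: ✓ CMP  NZCV=1000
8: ✓ MOVNE  r3←0x55
9: ✓ ADDCC  r0←0x20
10: · MOVVS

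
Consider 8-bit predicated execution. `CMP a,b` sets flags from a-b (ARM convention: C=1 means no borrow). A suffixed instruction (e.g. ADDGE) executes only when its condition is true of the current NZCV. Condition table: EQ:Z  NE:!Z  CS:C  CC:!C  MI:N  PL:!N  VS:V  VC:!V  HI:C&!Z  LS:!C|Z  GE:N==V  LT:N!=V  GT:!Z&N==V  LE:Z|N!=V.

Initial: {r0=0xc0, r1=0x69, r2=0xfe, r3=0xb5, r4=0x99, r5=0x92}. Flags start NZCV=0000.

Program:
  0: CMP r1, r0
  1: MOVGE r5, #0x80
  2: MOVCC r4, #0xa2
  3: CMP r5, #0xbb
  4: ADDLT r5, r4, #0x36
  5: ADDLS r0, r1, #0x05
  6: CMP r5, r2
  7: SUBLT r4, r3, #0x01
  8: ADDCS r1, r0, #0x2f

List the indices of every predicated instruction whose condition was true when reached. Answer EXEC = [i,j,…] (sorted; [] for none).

EXEC = [1,2,4,5,7]

[0] flags=1001 → (cmp)
[1] flags=1001 GE?T → r5=0x80
[2] flags=1001 CC?T → r4=0xa2
[3] flags=1000 → (cmp)
[4] flags=1000 LT?T → r5=0xd8
[5] flags=1000 LS?T → r0=0x6e
[6] flags=1000 → (cmp)
[7] flags=1000 LT?T → r4=0xb4
[8] flags=1000 CS?F → skip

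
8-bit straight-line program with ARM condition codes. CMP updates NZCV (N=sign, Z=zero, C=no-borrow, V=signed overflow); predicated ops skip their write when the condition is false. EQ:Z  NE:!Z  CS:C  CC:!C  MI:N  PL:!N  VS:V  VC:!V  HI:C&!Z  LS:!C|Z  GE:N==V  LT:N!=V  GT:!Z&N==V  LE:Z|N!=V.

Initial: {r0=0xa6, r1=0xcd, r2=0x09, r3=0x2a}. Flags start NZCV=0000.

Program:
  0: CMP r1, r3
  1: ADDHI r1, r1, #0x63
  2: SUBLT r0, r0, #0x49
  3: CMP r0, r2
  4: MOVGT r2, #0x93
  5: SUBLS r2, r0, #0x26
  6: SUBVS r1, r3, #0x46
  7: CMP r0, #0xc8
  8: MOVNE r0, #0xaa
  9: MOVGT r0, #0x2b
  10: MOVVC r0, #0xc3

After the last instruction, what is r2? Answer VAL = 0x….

VAL = 0x93

[0] flags=1010 → (cmp)
[1] flags=1010 HI?T → r1=0x30
[2] flags=1010 LT?T → r0=0x5d
[3] flags=0010 → (cmp)
[4] flags=0010 GT?T → r2=0x93
[5] flags=0010 LS?F → skip
[6] flags=0010 VS?F → skip
[7] flags=1001 → (cmp)
[8] flags=1001 NE?T → r0=0xaa
[9] flags=1001 GT?T → r0=0x2b
[10] flags=1001 VC?F → skip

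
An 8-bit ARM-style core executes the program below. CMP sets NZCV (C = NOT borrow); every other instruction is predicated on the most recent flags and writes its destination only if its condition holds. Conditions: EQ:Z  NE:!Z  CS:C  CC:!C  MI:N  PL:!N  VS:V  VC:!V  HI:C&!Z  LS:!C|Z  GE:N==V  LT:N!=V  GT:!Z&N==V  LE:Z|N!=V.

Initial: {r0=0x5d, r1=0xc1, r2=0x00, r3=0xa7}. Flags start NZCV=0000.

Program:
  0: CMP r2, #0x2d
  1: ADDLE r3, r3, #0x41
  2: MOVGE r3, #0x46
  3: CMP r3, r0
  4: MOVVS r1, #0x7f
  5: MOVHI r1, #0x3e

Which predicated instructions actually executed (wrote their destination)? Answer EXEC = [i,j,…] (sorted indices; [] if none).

EXEC = [1,5]

[0] flags=1000 → (cmp)
[1] flags=1000 LE?T → r3=0xe8
[2] flags=1000 GE?F → skip
[3] flags=1010 → (cmp)
[4] flags=1010 VS?F → skip
[5] flags=1010 HI?T → r1=0x3e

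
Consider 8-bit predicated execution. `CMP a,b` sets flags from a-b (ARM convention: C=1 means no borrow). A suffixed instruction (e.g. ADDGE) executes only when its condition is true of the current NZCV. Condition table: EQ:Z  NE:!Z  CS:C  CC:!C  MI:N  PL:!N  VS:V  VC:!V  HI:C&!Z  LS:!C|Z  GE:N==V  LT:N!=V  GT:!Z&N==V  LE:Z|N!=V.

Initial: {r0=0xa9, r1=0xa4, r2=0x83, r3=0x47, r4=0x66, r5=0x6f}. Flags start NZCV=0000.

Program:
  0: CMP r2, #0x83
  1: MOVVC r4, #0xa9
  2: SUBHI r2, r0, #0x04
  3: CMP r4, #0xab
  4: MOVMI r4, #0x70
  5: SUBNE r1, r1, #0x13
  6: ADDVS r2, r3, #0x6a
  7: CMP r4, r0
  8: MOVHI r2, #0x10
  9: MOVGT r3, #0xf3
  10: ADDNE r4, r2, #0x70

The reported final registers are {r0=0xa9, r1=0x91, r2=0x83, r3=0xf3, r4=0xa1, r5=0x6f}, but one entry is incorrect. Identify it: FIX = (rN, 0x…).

FIX = (r4, 0xf3)

[0] flags=0110 → (cmp)
[1] flags=0110 VC?T → r4=0xa9
[2] flags=0110 HI?F → skip
[3] flags=1000 → (cmp)
[4] flags=1000 MI?T → r4=0x70
[5] flags=1000 NE?T → r1=0x91
[6] flags=1000 VS?F → skip
[7] flags=1001 → (cmp)
[8] flags=1001 HI?F → skip
[9] flags=1001 GT?T → r3=0xf3
[10] flags=1001 NE?T → r4=0xf3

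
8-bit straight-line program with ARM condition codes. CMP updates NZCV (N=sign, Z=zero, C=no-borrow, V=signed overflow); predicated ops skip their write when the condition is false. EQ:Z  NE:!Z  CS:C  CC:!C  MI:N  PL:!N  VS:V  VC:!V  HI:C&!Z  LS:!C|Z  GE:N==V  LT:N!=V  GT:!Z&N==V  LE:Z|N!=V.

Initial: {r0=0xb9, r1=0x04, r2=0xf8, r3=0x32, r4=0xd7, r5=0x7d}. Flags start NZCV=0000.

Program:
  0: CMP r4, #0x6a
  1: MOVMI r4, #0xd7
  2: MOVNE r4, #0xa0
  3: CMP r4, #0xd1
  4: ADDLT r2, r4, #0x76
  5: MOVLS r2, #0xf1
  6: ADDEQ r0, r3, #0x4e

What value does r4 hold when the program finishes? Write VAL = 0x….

VAL = 0xa0

[0] flags=0011 → (cmp)
[1] flags=0011 MI?F → skip
[2] flags=0011 NE?T → r4=0xa0
[3] flags=1000 → (cmp)
[4] flags=1000 LT?T → r2=0x16
[5] flags=1000 LS?T → r2=0xf1
[6] flags=1000 EQ?F → skip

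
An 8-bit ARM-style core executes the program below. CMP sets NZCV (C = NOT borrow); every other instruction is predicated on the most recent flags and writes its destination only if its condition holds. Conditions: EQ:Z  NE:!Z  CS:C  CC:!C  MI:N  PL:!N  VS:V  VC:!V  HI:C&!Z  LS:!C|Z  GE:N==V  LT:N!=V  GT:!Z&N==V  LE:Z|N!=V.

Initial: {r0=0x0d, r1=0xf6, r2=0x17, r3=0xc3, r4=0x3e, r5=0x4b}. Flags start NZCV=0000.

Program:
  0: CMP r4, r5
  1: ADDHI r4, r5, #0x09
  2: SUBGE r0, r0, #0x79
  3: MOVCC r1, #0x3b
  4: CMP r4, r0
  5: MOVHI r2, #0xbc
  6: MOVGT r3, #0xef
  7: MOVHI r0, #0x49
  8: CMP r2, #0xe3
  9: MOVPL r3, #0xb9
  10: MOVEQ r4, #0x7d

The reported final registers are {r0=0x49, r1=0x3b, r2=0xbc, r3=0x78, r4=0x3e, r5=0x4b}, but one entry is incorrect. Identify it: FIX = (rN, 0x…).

FIX = (r3, 0xef)

[0] flags=1000 → (cmp)
[1] flags=1000 HI?F → skip
[2] flags=1000 GE?F → skip
[3] flags=1000 CC?T → r1=0x3b
[4] flags=0010 → (cmp)
[5] flags=0010 HI?T → r2=0xbc
[6] flags=0010 GT?T → r3=0xef
[7] flags=0010 HI?T → r0=0x49
[8] flags=1000 → (cmp)
[9] flags=1000 PL?F → skip
[10] flags=1000 EQ?F → skip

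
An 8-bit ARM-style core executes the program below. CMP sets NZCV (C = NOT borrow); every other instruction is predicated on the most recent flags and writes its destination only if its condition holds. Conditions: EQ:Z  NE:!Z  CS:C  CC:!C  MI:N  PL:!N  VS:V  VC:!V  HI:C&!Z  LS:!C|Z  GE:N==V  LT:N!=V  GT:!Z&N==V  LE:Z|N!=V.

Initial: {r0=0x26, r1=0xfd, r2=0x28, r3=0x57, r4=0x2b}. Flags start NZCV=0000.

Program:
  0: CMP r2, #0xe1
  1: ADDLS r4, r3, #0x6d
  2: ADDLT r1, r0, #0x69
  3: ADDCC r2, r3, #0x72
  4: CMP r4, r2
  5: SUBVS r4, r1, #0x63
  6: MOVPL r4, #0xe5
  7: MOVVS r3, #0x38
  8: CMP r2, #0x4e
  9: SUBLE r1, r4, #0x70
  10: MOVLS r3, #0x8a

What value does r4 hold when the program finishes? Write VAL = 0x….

0: ✓ CMP  NZCV=0000
1: ✓ ADDLS  r4←0xc4
2: · ADDLT
3: ✓ ADDCC  r2←0xc9
4: ✓ CMP  NZCV=1000
5: · SUBVS
6: · MOVPL
7: · MOVVS
8: ✓ CMP  NZCV=0011
9: ✓ SUBLE  r1←0x54
10: · MOVLS

VAL = 0xc4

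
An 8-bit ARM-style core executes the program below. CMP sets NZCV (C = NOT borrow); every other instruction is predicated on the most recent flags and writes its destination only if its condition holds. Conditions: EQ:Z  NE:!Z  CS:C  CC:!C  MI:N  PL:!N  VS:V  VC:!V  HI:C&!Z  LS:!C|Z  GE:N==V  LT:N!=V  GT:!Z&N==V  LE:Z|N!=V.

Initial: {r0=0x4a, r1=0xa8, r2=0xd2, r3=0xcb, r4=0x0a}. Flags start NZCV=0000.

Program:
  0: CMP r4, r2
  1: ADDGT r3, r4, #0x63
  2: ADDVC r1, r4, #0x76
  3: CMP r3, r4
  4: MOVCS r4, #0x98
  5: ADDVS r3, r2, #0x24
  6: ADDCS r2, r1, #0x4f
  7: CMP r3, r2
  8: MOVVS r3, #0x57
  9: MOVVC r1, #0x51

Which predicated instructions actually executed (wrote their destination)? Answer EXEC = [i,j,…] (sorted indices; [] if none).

EXEC = [1,2,4,6,8]

[0] flags=0000 → (cmp)
[1] flags=0000 GT?T → r3=0x6d
[2] flags=0000 VC?T → r1=0x80
[3] flags=0010 → (cmp)
[4] flags=0010 CS?T → r4=0x98
[5] flags=0010 VS?F → skip
[6] flags=0010 CS?T → r2=0xcf
[7] flags=1001 → (cmp)
[8] flags=1001 VS?T → r3=0x57
[9] flags=1001 VC?F → skip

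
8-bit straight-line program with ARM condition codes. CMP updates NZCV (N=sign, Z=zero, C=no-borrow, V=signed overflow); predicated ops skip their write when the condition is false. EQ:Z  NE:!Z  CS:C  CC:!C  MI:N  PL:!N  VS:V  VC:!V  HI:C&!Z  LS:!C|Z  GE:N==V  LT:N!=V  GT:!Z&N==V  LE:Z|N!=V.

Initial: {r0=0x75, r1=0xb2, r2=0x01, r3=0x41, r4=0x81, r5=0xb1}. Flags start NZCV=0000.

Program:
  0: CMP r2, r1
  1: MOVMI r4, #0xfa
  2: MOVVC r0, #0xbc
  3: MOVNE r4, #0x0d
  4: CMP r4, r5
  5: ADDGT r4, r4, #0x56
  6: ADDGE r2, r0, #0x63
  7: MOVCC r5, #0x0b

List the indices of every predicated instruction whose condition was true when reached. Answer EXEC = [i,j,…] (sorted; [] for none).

0: ✓ CMP  NZCV=0000
1: · MOVMI
2: ✓ MOVVC  r0←0xbc
3: ✓ MOVNE  r4←0x0d
4: ✓ CMP  NZCV=0000
5: ✓ ADDGT  r4←0x63
6: ✓ ADDGE  r2←0x1f
7: ✓ MOVCC  r5←0x0b

EXEC = [2,3,5,6,7]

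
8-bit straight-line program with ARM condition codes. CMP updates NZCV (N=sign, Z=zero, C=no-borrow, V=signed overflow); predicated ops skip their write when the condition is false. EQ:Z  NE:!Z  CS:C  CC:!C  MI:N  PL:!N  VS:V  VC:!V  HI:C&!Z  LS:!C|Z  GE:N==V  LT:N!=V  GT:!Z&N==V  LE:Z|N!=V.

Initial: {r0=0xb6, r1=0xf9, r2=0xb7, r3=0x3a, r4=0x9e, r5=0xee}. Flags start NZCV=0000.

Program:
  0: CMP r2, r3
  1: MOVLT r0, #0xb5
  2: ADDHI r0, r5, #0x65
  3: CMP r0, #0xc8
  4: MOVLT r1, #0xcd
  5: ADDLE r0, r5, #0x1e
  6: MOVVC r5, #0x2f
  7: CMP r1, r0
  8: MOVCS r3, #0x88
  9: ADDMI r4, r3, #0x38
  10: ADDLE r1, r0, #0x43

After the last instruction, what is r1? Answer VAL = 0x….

VAL = 0x96

[0] flags=0011 → (cmp)
[1] flags=0011 LT?T → r0=0xb5
[2] flags=0011 HI?T → r0=0x53
[3] flags=1001 → (cmp)
[4] flags=1001 LT?F → skip
[5] flags=1001 LE?F → skip
[6] flags=1001 VC?F → skip
[7] flags=1010 → (cmp)
[8] flags=1010 CS?T → r3=0x88
[9] flags=1010 MI?T → r4=0xc0
[10] flags=1010 LE?T → r1=0x96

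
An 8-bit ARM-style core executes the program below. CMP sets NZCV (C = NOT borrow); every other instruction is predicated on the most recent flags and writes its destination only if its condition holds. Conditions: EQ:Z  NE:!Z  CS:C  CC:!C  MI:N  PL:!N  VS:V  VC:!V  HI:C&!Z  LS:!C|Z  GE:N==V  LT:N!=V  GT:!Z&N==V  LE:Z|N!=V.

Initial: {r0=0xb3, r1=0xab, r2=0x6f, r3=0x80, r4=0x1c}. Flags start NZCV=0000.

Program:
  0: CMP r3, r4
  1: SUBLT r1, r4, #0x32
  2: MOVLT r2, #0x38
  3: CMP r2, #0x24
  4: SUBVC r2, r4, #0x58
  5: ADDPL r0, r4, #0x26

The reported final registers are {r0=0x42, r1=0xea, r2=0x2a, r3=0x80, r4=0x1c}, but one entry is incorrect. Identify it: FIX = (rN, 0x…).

0: ✓ CMP  NZCV=0011
1: ✓ SUBLT  r1←0xea
2: ✓ MOVLT  r2←0x38
3: ✓ CMP  NZCV=0010
4: ✓ SUBVC  r2←0xc4
5: ✓ ADDPL  r0←0x42

FIX = (r2, 0xc4)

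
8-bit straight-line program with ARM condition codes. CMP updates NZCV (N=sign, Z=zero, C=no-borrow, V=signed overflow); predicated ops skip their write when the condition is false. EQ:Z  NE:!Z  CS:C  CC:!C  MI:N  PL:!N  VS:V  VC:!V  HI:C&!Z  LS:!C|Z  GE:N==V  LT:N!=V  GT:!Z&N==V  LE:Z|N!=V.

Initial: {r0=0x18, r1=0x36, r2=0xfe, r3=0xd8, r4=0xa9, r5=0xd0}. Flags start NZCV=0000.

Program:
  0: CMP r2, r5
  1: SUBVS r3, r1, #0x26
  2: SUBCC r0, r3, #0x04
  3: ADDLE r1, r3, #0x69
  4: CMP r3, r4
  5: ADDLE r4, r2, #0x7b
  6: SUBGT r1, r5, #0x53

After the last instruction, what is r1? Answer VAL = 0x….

[0] flags=0010 → (cmp)
[1] flags=0010 VS?F → skip
[2] flags=0010 CC?F → skip
[3] flags=0010 LE?F → skip
[4] flags=0010 → (cmp)
[5] flags=0010 LE?F → skip
[6] flags=0010 GT?T → r1=0x7d

VAL = 0x7d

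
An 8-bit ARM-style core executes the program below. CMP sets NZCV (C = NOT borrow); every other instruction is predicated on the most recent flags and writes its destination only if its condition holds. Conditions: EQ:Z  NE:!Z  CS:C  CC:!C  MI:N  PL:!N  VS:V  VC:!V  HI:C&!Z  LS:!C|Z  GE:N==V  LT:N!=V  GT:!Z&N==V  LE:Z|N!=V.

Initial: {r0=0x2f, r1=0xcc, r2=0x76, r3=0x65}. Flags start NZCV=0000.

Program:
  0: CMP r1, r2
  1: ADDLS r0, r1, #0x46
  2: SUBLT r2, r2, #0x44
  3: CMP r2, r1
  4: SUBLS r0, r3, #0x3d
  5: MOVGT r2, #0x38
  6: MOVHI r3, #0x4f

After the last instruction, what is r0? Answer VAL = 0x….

0: ✓ CMP  NZCV=0011
1: · ADDLS
2: ✓ SUBLT  r2←0x32
3: ✓ CMP  NZCV=0000
4: ✓ SUBLS  r0←0x28
5: ✓ MOVGT  r2←0x38
6: · MOVHI

VAL = 0x28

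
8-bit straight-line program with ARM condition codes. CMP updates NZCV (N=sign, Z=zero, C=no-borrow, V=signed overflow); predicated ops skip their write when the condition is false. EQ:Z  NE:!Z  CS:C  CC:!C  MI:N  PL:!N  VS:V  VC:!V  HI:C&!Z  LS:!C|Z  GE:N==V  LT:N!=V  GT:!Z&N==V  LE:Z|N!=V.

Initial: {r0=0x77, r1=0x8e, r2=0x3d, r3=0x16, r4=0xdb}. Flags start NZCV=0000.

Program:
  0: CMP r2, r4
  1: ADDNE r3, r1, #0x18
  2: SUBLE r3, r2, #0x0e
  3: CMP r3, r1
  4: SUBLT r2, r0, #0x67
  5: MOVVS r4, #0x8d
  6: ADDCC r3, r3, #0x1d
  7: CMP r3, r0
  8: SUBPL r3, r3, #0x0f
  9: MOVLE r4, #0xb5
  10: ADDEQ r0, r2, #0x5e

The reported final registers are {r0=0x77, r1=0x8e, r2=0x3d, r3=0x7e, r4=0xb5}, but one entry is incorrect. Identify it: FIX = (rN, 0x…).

FIX = (r3, 0x97)

[0] flags=0000 → (cmp)
[1] flags=0000 NE?T → r3=0xa6
[2] flags=0000 LE?F → skip
[3] flags=0010 → (cmp)
[4] flags=0010 LT?F → skip
[5] flags=0010 VS?F → skip
[6] flags=0010 CC?F → skip
[7] flags=0011 → (cmp)
[8] flags=0011 PL?T → r3=0x97
[9] flags=0011 LE?T → r4=0xb5
[10] flags=0011 EQ?F → skip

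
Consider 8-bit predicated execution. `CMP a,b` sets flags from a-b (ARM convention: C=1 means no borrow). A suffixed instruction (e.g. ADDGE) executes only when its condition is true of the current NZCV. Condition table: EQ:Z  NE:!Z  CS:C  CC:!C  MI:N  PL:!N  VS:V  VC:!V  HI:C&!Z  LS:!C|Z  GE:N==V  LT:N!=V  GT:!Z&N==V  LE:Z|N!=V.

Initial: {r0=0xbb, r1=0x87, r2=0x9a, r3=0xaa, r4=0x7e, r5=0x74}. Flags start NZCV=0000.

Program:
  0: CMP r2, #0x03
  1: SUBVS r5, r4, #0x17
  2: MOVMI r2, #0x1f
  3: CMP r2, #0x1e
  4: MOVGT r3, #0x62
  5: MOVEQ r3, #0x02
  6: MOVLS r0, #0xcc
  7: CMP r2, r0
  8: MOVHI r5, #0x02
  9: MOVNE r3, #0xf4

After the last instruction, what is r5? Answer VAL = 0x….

VAL = 0x74

[0] flags=1010 → (cmp)
[1] flags=1010 VS?F → skip
[2] flags=1010 MI?T → r2=0x1f
[3] flags=0010 → (cmp)
[4] flags=0010 GT?T → r3=0x62
[5] flags=0010 EQ?F → skip
[6] flags=0010 LS?F → skip
[7] flags=0000 → (cmp)
[8] flags=0000 HI?F → skip
[9] flags=0000 NE?T → r3=0xf4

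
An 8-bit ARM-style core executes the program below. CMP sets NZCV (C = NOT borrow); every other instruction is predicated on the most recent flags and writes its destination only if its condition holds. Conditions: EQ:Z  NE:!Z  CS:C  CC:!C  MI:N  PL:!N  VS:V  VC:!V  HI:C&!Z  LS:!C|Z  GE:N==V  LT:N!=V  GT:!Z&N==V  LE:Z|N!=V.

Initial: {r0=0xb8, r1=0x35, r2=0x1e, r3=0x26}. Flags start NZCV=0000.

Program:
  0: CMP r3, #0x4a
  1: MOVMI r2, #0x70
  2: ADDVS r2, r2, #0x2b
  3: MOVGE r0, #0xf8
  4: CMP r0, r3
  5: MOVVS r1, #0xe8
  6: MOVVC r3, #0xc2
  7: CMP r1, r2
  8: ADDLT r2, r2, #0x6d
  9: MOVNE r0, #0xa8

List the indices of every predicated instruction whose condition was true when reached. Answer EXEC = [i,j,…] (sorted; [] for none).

EXEC = [1,6,8,9]

0: ✓ CMP  NZCV=1000
1: ✓ MOVMI  r2←0x70
2: · ADDVS
3: · MOVGE
4: ✓ CMP  NZCV=1010
5: · MOVVS
6: ✓ MOVVC  r3←0xc2
7: ✓ CMP  NZCV=1000
8: ✓ ADDLT  r2←0xdd
9: ✓ MOVNE  r0←0xa8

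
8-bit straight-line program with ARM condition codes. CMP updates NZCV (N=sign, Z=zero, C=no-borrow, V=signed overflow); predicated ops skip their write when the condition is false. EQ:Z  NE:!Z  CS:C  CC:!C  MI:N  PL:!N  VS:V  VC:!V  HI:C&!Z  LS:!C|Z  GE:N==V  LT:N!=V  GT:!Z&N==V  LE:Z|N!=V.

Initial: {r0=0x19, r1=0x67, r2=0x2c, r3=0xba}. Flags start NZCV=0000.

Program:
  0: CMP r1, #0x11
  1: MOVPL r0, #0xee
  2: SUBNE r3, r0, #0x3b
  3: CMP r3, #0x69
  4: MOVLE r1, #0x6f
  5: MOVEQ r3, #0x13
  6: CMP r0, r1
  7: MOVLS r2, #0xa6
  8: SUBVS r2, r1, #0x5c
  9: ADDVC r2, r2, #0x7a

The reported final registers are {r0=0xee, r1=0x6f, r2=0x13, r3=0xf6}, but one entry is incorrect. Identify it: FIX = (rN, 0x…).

0: ✓ CMP  NZCV=0010
1: ✓ MOVPL  r0←0xee
2: ✓ SUBNE  r3←0xb3
3: ✓ CMP  NZCV=0011
4: ✓ MOVLE  r1←0x6f
5: · MOVEQ
6: ✓ CMP  NZCV=0011
7: · MOVLS
8: ✓ SUBVS  r2←0x13
9: · ADDVC

FIX = (r3, 0xb3)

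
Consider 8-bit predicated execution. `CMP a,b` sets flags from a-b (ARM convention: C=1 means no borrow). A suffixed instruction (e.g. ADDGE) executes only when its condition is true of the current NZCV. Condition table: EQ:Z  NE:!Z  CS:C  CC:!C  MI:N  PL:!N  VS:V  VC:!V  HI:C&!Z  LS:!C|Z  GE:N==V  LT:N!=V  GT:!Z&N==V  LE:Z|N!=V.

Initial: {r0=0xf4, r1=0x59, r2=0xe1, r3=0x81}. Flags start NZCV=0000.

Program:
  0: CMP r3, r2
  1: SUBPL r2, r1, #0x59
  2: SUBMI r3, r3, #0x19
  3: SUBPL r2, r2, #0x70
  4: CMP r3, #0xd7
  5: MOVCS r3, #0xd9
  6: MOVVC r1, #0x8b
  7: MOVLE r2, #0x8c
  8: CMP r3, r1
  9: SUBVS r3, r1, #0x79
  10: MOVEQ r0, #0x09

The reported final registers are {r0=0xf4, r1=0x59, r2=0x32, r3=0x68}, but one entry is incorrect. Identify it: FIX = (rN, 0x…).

FIX = (r2, 0xe1)

[0] flags=1000 → (cmp)
[1] flags=1000 PL?F → skip
[2] flags=1000 MI?T → r3=0x68
[3] flags=1000 PL?F → skip
[4] flags=1001 → (cmp)
[5] flags=1001 CS?F → skip
[6] flags=1001 VC?F → skip
[7] flags=1001 LE?F → skip
[8] flags=0010 → (cmp)
[9] flags=0010 VS?F → skip
[10] flags=0010 EQ?F → skip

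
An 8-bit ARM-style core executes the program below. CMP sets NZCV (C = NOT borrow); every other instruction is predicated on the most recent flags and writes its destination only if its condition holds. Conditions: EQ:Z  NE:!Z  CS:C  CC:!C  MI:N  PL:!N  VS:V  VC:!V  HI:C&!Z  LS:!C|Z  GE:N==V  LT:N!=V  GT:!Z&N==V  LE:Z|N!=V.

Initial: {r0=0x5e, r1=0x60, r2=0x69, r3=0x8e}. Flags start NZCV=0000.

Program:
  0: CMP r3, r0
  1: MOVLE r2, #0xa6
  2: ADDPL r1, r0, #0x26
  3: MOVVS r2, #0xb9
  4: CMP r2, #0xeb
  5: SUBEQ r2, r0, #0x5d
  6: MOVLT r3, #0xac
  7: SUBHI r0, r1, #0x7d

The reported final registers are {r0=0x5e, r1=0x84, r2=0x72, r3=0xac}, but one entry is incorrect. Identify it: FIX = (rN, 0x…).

FIX = (r2, 0xb9)

0: ✓ CMP  NZCV=0011
1: ✓ MOVLE  r2←0xa6
2: ✓ ADDPL  r1←0x84
3: ✓ MOVVS  r2←0xb9
4: ✓ CMP  NZCV=1000
5: · SUBEQ
6: ✓ MOVLT  r3←0xac
7: · SUBHI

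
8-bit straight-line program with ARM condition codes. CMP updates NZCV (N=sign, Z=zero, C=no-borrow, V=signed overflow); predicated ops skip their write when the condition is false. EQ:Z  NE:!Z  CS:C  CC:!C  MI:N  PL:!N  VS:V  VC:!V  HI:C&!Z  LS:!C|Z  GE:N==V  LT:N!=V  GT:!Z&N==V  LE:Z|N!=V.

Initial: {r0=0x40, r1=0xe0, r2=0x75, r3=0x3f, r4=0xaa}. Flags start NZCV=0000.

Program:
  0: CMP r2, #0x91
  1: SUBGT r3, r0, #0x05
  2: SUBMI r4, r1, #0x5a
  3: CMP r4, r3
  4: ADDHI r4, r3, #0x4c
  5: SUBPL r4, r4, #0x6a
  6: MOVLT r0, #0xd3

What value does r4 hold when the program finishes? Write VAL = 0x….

0: ✓ CMP  NZCV=1001
1: ✓ SUBGT  r3←0x3b
2: ✓ SUBMI  r4←0x86
3: ✓ CMP  NZCV=0011
4: ✓ ADDHI  r4←0x87
5: ✓ SUBPL  r4←0x1d
6: ✓ MOVLT  r0←0xd3

VAL = 0x1d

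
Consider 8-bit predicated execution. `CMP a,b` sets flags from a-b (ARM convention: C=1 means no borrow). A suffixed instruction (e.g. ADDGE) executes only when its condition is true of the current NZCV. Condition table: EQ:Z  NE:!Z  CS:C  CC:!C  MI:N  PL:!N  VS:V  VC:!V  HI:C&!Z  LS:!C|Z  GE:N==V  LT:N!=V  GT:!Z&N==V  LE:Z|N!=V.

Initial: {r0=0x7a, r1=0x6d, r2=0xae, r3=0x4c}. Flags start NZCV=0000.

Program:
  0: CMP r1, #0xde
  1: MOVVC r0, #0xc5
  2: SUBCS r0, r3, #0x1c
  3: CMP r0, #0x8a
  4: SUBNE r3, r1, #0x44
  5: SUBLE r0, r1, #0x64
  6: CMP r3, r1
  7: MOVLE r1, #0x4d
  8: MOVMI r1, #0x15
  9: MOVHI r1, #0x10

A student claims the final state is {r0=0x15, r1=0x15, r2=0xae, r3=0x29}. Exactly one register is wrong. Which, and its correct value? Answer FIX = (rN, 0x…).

[0] flags=1001 → (cmp)
[1] flags=1001 VC?F → skip
[2] flags=1001 CS?F → skip
[3] flags=1001 → (cmp)
[4] flags=1001 NE?T → r3=0x29
[5] flags=1001 LE?F → skip
[6] flags=1000 → (cmp)
[7] flags=1000 LE?T → r1=0x4d
[8] flags=1000 MI?T → r1=0x15
[9] flags=1000 HI?F → skip

FIX = (r0, 0x7a)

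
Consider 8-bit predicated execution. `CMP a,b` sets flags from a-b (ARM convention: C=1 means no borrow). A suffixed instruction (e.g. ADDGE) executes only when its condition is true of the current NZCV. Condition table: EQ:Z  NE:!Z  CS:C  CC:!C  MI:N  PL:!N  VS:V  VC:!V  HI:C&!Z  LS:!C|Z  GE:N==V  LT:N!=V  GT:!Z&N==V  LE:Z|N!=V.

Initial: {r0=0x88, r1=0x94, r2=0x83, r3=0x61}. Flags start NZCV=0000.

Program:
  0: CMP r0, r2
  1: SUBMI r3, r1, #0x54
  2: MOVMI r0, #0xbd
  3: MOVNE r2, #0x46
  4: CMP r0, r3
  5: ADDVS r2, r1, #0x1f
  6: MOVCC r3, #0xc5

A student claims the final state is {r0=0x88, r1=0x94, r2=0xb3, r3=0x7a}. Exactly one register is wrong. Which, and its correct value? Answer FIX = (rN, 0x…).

FIX = (r3, 0x61)

0: ✓ CMP  NZCV=0010
1: · SUBMI
2: · MOVMI
3: ✓ MOVNE  r2←0x46
4: ✓ CMP  NZCV=0011
5: ✓ ADDVS  r2←0xb3
6: · MOVCC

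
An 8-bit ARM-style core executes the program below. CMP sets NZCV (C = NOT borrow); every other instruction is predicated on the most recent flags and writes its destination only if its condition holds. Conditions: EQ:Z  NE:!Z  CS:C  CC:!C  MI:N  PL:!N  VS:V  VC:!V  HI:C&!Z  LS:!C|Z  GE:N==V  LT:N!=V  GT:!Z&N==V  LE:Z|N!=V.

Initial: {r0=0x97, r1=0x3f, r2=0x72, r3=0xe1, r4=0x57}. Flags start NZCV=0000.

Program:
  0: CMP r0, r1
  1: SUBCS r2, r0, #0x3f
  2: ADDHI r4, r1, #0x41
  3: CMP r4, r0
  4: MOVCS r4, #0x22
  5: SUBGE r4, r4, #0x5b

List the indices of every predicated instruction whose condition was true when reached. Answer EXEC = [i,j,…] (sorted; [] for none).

EXEC = [1,2]

[0] flags=0011 → (cmp)
[1] flags=0011 CS?T → r2=0x58
[2] flags=0011 HI?T → r4=0x80
[3] flags=1000 → (cmp)
[4] flags=1000 CS?F → skip
[5] flags=1000 GE?F → skip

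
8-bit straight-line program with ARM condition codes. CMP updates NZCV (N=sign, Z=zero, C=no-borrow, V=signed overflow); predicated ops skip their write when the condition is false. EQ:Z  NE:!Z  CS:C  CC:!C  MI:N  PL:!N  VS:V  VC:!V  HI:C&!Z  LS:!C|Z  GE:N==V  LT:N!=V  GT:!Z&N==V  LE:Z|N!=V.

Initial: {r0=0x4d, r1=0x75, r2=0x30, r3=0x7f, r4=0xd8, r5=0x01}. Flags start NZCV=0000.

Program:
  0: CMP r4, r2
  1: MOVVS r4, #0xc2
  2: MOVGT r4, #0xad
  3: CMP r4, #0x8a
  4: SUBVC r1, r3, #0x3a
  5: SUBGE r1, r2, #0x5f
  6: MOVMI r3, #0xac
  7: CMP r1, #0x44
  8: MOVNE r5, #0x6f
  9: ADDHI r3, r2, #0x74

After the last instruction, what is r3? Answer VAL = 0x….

VAL = 0xa4

[0] flags=1010 → (cmp)
[1] flags=1010 VS?F → skip
[2] flags=1010 GT?F → skip
[3] flags=0010 → (cmp)
[4] flags=0010 VC?T → r1=0x45
[5] flags=0010 GE?T → r1=0xd1
[6] flags=0010 MI?F → skip
[7] flags=1010 → (cmp)
[8] flags=1010 NE?T → r5=0x6f
[9] flags=1010 HI?T → r3=0xa4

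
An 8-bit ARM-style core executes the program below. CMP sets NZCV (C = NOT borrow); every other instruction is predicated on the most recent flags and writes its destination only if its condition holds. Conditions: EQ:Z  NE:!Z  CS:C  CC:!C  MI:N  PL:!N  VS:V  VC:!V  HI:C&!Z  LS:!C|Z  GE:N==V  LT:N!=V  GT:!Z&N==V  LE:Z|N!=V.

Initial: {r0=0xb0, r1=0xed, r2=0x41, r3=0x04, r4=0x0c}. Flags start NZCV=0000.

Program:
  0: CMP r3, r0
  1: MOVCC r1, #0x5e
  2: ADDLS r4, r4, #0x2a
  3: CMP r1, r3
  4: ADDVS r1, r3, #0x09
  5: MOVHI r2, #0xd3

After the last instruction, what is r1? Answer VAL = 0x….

VAL = 0x5e

0: ✓ CMP  NZCV=0000
1: ✓ MOVCC  r1←0x5e
2: ✓ ADDLS  r4←0x36
3: ✓ CMP  NZCV=0010
4: · ADDVS
5: ✓ MOVHI  r2←0xd3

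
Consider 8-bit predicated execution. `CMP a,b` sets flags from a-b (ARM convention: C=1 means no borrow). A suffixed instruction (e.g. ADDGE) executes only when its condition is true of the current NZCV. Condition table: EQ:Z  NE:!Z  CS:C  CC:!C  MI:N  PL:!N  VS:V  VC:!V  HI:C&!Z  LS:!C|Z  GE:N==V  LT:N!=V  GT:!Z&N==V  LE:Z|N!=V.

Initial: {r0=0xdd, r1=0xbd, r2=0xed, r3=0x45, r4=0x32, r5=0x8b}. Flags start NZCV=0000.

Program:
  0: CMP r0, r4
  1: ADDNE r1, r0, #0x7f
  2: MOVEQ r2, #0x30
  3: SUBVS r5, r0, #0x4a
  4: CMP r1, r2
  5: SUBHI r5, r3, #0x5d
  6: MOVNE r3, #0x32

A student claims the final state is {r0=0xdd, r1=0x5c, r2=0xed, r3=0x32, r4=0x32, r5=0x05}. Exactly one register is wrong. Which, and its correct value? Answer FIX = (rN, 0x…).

FIX = (r5, 0x8b)

[0] flags=1010 → (cmp)
[1] flags=1010 NE?T → r1=0x5c
[2] flags=1010 EQ?F → skip
[3] flags=1010 VS?F → skip
[4] flags=0000 → (cmp)
[5] flags=0000 HI?F → skip
[6] flags=0000 NE?T → r3=0x32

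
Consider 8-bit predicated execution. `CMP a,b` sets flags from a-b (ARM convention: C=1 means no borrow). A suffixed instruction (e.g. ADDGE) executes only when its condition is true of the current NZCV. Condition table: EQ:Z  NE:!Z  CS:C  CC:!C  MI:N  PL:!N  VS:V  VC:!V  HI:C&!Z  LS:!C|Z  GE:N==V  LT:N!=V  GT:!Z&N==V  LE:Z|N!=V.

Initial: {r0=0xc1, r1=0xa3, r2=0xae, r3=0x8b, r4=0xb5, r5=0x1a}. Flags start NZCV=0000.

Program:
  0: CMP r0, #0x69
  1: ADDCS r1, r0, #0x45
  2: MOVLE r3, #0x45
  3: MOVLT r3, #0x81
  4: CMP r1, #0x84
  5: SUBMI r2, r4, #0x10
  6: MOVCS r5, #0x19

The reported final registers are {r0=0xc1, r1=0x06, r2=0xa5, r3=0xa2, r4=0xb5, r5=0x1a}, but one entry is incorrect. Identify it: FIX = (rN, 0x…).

FIX = (r3, 0x81)

0: ✓ CMP  NZCV=0011
1: ✓ ADDCS  r1←0x06
2: ✓ MOVLE  r3←0x45
3: ✓ MOVLT  r3←0x81
4: ✓ CMP  NZCV=1001
5: ✓ SUBMI  r2←0xa5
6: · MOVCS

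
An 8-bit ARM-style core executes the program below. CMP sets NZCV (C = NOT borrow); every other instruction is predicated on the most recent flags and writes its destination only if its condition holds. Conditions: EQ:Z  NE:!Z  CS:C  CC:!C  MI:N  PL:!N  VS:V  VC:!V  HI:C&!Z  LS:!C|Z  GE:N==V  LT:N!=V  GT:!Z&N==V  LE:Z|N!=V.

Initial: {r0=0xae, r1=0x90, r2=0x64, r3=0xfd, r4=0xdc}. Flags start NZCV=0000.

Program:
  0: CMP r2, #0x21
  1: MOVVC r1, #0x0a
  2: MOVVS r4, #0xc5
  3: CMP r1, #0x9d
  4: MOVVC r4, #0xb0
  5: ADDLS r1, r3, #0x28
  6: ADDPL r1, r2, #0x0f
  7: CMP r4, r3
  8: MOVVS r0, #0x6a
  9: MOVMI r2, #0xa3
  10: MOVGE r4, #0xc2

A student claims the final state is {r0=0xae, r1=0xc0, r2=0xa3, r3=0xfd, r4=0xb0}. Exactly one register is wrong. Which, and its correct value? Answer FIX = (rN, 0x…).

FIX = (r1, 0x73)

[0] flags=0010 → (cmp)
[1] flags=0010 VC?T → r1=0x0a
[2] flags=0010 VS?F → skip
[3] flags=0000 → (cmp)
[4] flags=0000 VC?T → r4=0xb0
[5] flags=0000 LS?T → r1=0x25
[6] flags=0000 PL?T → r1=0x73
[7] flags=1000 → (cmp)
[8] flags=1000 VS?F → skip
[9] flags=1000 MI?T → r2=0xa3
[10] flags=1000 GE?F → skip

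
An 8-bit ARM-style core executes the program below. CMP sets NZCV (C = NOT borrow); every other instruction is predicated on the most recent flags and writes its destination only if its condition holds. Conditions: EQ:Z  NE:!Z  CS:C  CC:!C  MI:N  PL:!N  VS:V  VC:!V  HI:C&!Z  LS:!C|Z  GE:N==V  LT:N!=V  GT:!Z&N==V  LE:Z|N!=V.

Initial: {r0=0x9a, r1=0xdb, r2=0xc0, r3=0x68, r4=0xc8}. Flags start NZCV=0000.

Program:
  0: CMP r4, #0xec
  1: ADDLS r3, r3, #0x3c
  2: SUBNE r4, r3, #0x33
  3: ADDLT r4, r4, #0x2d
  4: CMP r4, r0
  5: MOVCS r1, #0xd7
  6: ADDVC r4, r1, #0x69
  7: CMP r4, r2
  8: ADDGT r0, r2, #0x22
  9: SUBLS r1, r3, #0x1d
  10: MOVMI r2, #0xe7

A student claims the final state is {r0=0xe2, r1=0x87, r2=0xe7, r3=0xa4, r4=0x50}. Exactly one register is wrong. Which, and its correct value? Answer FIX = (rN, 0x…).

FIX = (r4, 0x40)

[0] flags=1000 → (cmp)
[1] flags=1000 LS?T → r3=0xa4
[2] flags=1000 NE?T → r4=0x71
[3] flags=1000 LT?T → r4=0x9e
[4] flags=0010 → (cmp)
[5] flags=0010 CS?T → r1=0xd7
[6] flags=0010 VC?T → r4=0x40
[7] flags=1001 → (cmp)
[8] flags=1001 GT?T → r0=0xe2
[9] flags=1001 LS?T → r1=0x87
[10] flags=1001 MI?T → r2=0xe7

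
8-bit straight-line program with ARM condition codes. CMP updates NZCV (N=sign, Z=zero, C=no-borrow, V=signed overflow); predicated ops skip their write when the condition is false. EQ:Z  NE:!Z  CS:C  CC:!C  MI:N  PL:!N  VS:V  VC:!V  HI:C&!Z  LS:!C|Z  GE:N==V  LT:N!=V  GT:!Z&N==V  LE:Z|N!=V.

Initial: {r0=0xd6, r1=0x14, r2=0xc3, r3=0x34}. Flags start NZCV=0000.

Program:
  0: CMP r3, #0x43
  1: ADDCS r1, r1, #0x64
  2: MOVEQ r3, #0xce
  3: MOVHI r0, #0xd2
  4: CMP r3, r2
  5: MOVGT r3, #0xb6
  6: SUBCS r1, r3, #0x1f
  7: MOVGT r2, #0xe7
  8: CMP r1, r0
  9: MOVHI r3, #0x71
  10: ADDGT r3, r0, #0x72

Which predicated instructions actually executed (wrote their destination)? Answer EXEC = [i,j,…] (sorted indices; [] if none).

EXEC = [5,7,10]

0: ✓ CMP  NZCV=1000
1: · ADDCS
2: · MOVEQ
3: · MOVHI
4: ✓ CMP  NZCV=0000
5: ✓ MOVGT  r3←0xb6
6: · SUBCS
7: ✓ MOVGT  r2←0xe7
8: ✓ CMP  NZCV=0000
9: · MOVHI
10: ✓ ADDGT  r3←0x48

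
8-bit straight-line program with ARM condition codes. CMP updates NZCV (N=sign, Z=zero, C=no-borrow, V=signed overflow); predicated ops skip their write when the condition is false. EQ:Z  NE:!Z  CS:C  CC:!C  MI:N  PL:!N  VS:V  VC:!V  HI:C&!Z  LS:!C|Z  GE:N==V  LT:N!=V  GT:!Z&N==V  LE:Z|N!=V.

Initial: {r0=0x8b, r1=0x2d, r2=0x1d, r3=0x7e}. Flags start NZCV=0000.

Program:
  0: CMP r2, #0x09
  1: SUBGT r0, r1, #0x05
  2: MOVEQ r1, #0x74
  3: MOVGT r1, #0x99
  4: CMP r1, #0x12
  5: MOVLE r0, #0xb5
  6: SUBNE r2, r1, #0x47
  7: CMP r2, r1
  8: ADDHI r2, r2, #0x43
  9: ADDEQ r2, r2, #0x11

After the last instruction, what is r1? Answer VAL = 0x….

VAL = 0x99

0: ✓ CMP  NZCV=0010
1: ✓ SUBGT  r0←0x28
2: · MOVEQ
3: ✓ MOVGT  r1←0x99
4: ✓ CMP  NZCV=1010
5: ✓ MOVLE  r0←0xb5
6: ✓ SUBNE  r2←0x52
7: ✓ CMP  NZCV=1001
8: · ADDHI
9: · ADDEQ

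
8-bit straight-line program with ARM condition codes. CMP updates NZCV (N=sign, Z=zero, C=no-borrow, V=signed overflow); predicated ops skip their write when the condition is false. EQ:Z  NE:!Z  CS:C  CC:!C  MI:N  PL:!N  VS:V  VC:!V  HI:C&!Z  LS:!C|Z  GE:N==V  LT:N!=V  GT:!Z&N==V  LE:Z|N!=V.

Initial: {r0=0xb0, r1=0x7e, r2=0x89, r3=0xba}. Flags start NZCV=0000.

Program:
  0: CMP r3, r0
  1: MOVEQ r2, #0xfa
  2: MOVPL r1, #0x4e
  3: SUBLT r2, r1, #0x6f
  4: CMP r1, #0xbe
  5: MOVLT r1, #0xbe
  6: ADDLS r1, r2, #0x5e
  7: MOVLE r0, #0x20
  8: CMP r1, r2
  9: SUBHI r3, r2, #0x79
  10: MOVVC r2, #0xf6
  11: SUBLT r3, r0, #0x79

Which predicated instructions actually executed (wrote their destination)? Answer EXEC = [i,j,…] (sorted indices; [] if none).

0: ✓ CMP  NZCV=0010
1: · MOVEQ
2: ✓ MOVPL  r1←0x4e
3: · SUBLT
4: ✓ CMP  NZCV=1001
5: · MOVLT
6: ✓ ADDLS  r1←0xe7
7: · MOVLE
8: ✓ CMP  NZCV=0010
9: ✓ SUBHI  r3←0x10
10: ✓ MOVVC  r2←0xf6
11: · SUBLT

EXEC = [2,6,9,10]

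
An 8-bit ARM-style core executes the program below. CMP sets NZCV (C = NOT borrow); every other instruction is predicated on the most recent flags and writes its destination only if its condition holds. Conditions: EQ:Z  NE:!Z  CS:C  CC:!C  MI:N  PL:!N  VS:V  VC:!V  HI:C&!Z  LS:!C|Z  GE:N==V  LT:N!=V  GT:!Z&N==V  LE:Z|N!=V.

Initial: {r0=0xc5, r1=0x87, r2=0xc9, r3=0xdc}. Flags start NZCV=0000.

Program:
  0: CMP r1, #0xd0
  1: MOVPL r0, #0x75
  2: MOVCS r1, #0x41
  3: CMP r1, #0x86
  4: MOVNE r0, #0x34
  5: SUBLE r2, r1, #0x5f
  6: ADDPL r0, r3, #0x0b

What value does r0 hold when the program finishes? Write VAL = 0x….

VAL = 0xe7

0: ✓ CMP  NZCV=1000
1: · MOVPL
2: · MOVCS
3: ✓ CMP  NZCV=0010
4: ✓ MOVNE  r0←0x34
5: · SUBLE
6: ✓ ADDPL  r0←0xe7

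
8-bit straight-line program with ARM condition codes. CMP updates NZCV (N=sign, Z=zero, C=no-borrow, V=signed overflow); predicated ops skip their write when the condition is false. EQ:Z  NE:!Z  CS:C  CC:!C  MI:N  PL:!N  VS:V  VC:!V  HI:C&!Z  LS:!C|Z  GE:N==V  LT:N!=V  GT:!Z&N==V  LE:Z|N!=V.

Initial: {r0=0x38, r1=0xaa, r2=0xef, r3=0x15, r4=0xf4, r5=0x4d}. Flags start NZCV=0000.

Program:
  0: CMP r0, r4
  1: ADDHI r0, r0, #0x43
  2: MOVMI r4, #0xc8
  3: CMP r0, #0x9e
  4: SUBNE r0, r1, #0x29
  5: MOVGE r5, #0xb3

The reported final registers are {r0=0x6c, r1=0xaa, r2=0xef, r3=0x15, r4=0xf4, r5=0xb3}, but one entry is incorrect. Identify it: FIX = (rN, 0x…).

0: ✓ CMP  NZCV=0000
1: · ADDHI
2: · MOVMI
3: ✓ CMP  NZCV=1001
4: ✓ SUBNE  r0←0x81
5: ✓ MOVGE  r5←0xb3

FIX = (r0, 0x81)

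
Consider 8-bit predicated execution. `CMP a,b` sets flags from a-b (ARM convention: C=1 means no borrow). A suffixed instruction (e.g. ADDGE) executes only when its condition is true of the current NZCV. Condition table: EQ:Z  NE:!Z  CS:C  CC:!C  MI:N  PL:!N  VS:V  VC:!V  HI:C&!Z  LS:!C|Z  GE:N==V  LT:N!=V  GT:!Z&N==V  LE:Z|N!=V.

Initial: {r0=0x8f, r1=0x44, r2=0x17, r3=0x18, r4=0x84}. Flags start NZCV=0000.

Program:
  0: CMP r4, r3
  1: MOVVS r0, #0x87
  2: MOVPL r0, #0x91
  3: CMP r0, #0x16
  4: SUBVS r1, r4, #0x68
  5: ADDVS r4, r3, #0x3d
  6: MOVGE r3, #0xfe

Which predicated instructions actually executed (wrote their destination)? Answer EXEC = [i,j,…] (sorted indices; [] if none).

EXEC = [1,2,4,5]

[0] flags=0011 → (cmp)
[1] flags=0011 VS?T → r0=0x87
[2] flags=0011 PL?T → r0=0x91
[3] flags=0011 → (cmp)
[4] flags=0011 VS?T → r1=0x1c
[5] flags=0011 VS?T → r4=0x55
[6] flags=0011 GE?F → skip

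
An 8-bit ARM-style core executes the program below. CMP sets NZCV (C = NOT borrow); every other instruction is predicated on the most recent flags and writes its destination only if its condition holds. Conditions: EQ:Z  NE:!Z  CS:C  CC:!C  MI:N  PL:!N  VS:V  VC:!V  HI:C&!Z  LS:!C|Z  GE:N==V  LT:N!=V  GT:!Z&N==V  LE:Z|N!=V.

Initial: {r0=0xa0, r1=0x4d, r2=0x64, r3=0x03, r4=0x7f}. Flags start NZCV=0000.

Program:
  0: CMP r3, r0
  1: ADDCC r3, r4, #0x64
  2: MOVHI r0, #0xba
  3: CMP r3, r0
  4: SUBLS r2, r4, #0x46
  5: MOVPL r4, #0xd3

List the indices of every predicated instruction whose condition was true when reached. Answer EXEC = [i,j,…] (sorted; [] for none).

EXEC = [1,5]

0: ✓ CMP  NZCV=0000
1: ✓ ADDCC  r3←0xe3
2: · MOVHI
3: ✓ CMP  NZCV=0010
4: · SUBLS
5: ✓ MOVPL  r4←0xd3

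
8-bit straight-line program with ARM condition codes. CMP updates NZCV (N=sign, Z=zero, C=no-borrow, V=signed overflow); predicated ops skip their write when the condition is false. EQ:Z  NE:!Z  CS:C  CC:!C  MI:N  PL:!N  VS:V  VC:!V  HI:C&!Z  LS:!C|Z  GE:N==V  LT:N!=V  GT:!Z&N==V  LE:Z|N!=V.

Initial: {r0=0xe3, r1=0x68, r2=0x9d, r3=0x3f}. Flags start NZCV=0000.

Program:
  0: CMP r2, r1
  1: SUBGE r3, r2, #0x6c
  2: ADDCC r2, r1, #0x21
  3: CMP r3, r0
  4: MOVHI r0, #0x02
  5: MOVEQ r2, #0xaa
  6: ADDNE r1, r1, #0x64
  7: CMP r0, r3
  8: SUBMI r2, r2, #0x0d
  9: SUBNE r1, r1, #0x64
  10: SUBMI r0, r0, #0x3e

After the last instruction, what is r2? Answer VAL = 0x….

VAL = 0x90

[0] flags=0011 → (cmp)
[1] flags=0011 GE?F → skip
[2] flags=0011 CC?F → skip
[3] flags=0000 → (cmp)
[4] flags=0000 HI?F → skip
[5] flags=0000 EQ?F → skip
[6] flags=0000 NE?T → r1=0xcc
[7] flags=1010 → (cmp)
[8] flags=1010 MI?T → r2=0x90
[9] flags=1010 NE?T → r1=0x68
[10] flags=1010 MI?T → r0=0xa5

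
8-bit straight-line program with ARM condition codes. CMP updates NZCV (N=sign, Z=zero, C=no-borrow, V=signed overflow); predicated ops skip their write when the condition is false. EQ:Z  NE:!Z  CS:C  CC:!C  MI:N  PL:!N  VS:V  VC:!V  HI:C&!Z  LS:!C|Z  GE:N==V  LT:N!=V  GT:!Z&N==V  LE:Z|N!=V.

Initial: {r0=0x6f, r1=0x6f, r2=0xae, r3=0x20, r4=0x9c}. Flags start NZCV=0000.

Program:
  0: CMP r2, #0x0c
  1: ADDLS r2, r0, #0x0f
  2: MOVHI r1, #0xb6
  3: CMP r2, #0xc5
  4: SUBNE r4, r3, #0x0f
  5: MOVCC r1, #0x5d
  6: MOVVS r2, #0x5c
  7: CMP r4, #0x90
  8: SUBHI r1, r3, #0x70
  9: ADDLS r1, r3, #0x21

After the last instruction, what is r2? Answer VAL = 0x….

0: ✓ CMP  NZCV=1010
1: · ADDLS
2: ✓ MOVHI  r1←0xb6
3: ✓ CMP  NZCV=1000
4: ✓ SUBNE  r4←0x11
5: ✓ MOVCC  r1←0x5d
6: · MOVVS
7: ✓ CMP  NZCV=1001
8: · SUBHI
9: ✓ ADDLS  r1←0x41

VAL = 0xae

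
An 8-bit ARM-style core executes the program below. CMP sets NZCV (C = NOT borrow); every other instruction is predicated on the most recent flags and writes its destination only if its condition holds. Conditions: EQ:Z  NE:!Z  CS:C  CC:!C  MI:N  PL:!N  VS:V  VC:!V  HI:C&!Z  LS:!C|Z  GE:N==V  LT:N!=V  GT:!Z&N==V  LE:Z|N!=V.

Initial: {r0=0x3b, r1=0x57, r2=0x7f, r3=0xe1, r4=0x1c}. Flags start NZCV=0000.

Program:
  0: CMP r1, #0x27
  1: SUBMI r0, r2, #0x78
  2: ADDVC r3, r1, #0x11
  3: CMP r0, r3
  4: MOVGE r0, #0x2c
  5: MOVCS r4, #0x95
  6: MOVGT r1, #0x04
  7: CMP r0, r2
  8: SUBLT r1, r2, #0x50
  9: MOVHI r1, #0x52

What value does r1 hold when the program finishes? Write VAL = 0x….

0: ✓ CMP  NZCV=0010
1: · SUBMI
2: ✓ ADDVC  r3←0x68
3: ✓ CMP  NZCV=1000
4: · MOVGE
5: · MOVCS
6: · MOVGT
7: ✓ CMP  NZCV=1000
8: ✓ SUBLT  r1←0x2f
9: · MOVHI

VAL = 0x2f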